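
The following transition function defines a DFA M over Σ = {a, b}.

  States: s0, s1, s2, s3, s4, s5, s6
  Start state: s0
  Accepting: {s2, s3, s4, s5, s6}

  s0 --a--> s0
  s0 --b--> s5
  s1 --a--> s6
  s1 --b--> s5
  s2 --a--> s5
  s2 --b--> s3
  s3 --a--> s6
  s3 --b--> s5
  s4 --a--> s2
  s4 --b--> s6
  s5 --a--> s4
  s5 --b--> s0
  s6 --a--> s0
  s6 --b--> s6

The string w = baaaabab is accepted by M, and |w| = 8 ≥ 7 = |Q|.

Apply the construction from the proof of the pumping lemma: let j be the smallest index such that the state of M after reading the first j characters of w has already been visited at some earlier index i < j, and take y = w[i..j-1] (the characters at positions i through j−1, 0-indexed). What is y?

aaa

Run of M on w = b a a a a b a b:
  step 0: s0  (start)
  step 1: s5  (read b: s0→s5)
  step 2: s4  (read a: s5→s4)
  step 3: s2  (read a: s4→s2)
  step 4: s5  (read a: s2→s5)   ← first repeat (s5 seen earlier)
  step 5: s4  (read a: s5→s4)
  step 6: s6  (read b: s4→s6)
  step 7: s0  (read a: s6→s0)
  step 8: s5  (read b: s0→s5)

So i = 1, j = 4, giving x = w[0:1] = b, y = w[1:4] = aaa, z = w[4:8] = abab.
Check: |xy| = 4 ≤ 7 and |y| = 3 ≥ 1. Reading y takes M from s5 back to s5, so every xyⁱz is accepted.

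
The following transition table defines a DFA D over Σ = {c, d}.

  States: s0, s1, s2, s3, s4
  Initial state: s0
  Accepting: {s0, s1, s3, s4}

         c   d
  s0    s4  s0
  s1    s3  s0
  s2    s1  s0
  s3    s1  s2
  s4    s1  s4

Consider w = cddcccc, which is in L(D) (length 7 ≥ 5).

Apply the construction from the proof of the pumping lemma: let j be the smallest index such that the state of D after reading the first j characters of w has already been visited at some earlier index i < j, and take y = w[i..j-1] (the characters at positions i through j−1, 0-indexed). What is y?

Run of D on w = c d d c c c c:
  step 0: s0  (start)
  step 1: s4  (read c: s0→s4)
  step 2: s4  (read d: s4→s4)   ← first repeat (s4 seen earlier)
  step 3: s4  (read d: s4→s4)
  step 4: s1  (read c: s4→s1)
  step 5: s3  (read c: s1→s3)
  step 6: s1  (read c: s3→s1)
  step 7: s3  (read c: s1→s3)

So i = 1, j = 2, giving x = w[0:1] = c, y = w[1:2] = d, z = w[2:7] = dcccc.
Check: |xy| = 2 ≤ 5 and |y| = 1 ≥ 1. Reading y takes D from s4 back to s4, so every xyⁱz is accepted.

d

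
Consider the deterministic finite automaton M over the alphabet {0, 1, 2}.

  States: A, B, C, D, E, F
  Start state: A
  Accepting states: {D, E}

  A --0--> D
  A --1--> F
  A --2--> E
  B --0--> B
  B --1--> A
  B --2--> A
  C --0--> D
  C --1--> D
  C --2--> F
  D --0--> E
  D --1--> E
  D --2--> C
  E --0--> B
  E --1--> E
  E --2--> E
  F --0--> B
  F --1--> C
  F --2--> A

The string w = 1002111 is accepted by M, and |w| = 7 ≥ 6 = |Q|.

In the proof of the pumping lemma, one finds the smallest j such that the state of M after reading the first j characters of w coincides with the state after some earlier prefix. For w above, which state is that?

Run of M on w = 1 0 0 2 1 1 1:
  step 0: A  (start)
  step 1: F  (read 1: A→F)
  step 2: B  (read 0: F→B)
  step 3: B  (read 0: B→B)   ← first repeat (B seen earlier)
  step 4: A  (read 2: B→A)
  step 5: F  (read 1: A→F)
  step 6: C  (read 1: F→C)
  step 7: D  (read 1: C→D)

The earliest repeat is at step j = 3: M is in B, which it already visited at step i = 2.
Since M has 6 states, any run of length ≥ 6 visits 6+1 states, so by pigeonhole some state repeats within the first 6 steps — that repeat gives the pumpable loop.

B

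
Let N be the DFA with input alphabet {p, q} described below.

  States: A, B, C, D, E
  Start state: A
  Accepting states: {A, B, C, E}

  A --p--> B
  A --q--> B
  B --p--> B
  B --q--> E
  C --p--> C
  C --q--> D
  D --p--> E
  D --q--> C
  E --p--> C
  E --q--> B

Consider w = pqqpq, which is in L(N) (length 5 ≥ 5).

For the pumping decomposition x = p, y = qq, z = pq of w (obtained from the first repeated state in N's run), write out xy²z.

pqqqqpq

xy^2z = p·qq·qq·pq = pqqqqpq.
Reading y = qq takes N from B back to B, so after x·y·y the machine is still in B, and z then leads to the accepting state E. Hence pqqqqpq ∈ L(N).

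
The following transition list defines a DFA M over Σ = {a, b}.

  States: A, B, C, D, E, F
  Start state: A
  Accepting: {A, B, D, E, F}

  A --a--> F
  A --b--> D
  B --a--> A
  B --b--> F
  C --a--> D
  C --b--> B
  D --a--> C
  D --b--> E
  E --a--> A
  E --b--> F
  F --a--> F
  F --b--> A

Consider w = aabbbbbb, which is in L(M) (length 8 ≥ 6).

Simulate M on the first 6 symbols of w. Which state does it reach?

State sequence: A -a-> F -a-> F -b-> A -b-> D -b-> E -b-> F

After reading 6 characters, M is in state F.
(This kind of state-tracing is the core of the pumping-lemma construction: with 6 states, pigeonhole forces a repeat within the first 6 steps.)

F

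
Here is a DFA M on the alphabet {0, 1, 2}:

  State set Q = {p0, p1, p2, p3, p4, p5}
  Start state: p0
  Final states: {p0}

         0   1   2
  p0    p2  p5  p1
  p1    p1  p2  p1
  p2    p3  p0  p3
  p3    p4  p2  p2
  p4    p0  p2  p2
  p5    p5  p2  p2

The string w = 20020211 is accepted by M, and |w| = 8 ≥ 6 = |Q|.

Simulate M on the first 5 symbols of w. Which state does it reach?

p1

State sequence: p0 -2-> p1 -0-> p1 -0-> p1 -2-> p1 -0-> p1

After reading 5 characters, M is in state p1.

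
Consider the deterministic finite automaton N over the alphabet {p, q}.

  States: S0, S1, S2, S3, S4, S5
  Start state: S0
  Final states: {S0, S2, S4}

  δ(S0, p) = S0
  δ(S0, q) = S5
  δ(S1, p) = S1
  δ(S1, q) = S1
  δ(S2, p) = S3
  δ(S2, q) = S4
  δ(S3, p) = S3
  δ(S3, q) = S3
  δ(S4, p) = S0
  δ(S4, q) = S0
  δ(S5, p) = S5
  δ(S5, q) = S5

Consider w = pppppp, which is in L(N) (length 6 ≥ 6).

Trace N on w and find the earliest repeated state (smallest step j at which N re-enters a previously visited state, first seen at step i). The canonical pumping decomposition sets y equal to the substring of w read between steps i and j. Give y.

p

Run of N on w = p p p p p p:
  step 0: S0  (start)
  step 1: S0  (read p: S0→S0)   ← first repeat (S0 seen earlier)
  step 2: S0  (read p: S0→S0)
  step 3: S0  (read p: S0→S0)
  step 4: S0  (read p: S0→S0)
  step 5: S0  (read p: S0→S0)
  step 6: S0  (read p: S0→S0)

So i = 0, j = 1, giving x = w[0:0] = ε, y = w[0:1] = p, z = w[1:6] = ppppp.
Check: |xy| = 1 ≤ 6 and |y| = 1 ≥ 1. Reading y takes N from S0 back to S0, so every xyⁱz is accepted.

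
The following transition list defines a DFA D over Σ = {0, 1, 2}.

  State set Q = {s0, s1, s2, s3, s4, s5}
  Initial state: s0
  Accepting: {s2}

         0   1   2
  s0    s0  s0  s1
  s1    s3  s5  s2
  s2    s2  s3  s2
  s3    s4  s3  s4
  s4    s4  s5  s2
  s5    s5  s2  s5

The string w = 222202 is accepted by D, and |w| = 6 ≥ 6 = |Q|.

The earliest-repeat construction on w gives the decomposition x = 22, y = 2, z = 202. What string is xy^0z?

xy⁰z = xz = 22·202 = 22202.
Reading y = 2 takes D from s2 back to s2, so after x the machine is still in s2, and z then leads to the accepting state s2. Hence 22202 ∈ L(D).

22202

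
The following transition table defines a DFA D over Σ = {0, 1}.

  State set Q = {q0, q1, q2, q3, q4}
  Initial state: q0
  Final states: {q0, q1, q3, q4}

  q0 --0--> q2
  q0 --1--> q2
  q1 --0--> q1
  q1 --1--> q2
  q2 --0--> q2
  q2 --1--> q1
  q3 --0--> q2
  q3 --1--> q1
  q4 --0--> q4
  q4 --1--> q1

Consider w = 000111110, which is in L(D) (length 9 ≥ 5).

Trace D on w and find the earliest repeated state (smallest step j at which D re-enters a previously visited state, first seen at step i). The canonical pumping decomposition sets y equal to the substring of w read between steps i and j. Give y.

0

Run of D on w = 0 0 0 1 1 1 1 1 0:
  step 0: q0  (start)
  step 1: q2  (read 0: q0→q2)
  step 2: q2  (read 0: q2→q2)   ← first repeat (q2 seen earlier)
  step 3: q2  (read 0: q2→q2)
  step 4: q1  (read 1: q2→q1)
  step 5: q2  (read 1: q1→q2)
  step 6: q1  (read 1: q2→q1)
  step 7: q2  (read 1: q1→q2)
  step 8: q1  (read 1: q2→q1)
  step 9: q1  (read 0: q1→q1)

So i = 1, j = 2, giving x = w[0:1] = 0, y = w[1:2] = 0, z = w[2:9] = 0111110.
Check: |xy| = 2 ≤ 5 and |y| = 1 ≥ 1. Reading y takes D from q2 back to q2, so every xyⁱz is accepted.
Since D has 5 states, any run of length ≥ 5 visits 5+1 states, so by pigeonhole some state repeats within the first 5 steps — that repeat gives the pumpable loop.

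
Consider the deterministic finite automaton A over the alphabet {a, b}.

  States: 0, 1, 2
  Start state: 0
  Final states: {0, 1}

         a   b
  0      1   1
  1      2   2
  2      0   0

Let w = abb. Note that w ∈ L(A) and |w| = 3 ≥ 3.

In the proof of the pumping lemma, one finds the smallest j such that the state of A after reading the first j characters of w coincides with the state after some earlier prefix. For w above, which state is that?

State sequence: 0 -a-> 1 -b-> 2 -b-> 0
First repeat at step 3: 0 was already visited.

The earliest repeat is at step j = 3: A is in 0, which it already visited at step i = 0.
Pumping length from the standard proof: p = 3 (the number of states). The repeated state found above gives |xy| = j ≤ 3 and |y| = j − i ≥ 1.

0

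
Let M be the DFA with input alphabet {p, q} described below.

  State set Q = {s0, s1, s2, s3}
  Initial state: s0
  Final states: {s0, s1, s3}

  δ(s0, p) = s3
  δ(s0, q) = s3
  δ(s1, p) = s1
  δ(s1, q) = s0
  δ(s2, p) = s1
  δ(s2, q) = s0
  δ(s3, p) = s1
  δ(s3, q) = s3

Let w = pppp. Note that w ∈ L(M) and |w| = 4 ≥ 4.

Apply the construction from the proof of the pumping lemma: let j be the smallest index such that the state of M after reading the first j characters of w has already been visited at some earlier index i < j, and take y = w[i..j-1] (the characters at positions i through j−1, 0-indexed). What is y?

p

State sequence: s0 -p-> s3 -p-> s1 -p-> s1 -p-> s1
First repeat at step 3: s1 was already visited.

So i = 2, j = 3, giving x = w[0:2] = pp, y = w[2:3] = p, z = w[3:4] = p.
Check: |xy| = 3 ≤ 4 and |y| = 1 ≥ 1. Reading y takes M from s1 back to s1, so every xyⁱz is accepted.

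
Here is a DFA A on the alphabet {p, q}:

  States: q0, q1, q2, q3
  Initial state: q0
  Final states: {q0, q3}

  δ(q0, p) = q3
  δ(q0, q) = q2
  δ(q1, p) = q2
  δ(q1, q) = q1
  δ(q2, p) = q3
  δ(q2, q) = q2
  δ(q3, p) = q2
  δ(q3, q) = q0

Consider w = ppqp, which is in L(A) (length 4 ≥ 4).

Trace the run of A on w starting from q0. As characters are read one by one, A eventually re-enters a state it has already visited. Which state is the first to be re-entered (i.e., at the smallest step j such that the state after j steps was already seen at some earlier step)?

q2

State sequence: q0 -p-> q3 -p-> q2 -q-> q2 -p-> q3
First repeat at step 3: q2 was already visited.

The earliest repeat is at step j = 3: A is in q2, which it already visited at step i = 2.
With |Q| = 4, pigeonhole forces a state repeat no later than step 4; the substring read between the first and second visits to that state can be pumped.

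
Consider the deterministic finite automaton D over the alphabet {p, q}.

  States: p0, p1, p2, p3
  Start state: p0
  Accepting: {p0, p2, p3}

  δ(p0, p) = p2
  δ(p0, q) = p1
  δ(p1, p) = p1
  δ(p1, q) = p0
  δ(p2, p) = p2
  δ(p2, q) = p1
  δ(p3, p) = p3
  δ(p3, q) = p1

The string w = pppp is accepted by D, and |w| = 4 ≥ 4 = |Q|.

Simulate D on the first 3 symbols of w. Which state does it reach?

p2

State sequence: p0 -p-> p2 -p-> p2 -p-> p2

After reading 3 characters, D is in state p2.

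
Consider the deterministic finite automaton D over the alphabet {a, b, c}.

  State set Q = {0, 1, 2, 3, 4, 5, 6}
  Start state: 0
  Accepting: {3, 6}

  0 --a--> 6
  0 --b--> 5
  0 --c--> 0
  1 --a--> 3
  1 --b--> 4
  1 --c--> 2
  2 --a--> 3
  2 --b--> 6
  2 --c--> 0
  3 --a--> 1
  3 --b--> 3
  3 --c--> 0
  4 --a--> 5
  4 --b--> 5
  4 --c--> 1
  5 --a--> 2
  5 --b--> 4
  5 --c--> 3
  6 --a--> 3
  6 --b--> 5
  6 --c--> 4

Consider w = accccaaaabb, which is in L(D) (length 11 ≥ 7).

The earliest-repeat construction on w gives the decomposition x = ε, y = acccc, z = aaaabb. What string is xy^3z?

accccaccccaccccaaaabb

xy^3z = ε·acccc·acccc·acccc·aaaabb = accccaccccaccccaaaabb.
Reading y = acccc takes D from 0 back to 0, so after x·y·y·y the machine is still in 0, and z then leads to the accepting state 3. Hence accccaccccaccccaaaabb ∈ L(D).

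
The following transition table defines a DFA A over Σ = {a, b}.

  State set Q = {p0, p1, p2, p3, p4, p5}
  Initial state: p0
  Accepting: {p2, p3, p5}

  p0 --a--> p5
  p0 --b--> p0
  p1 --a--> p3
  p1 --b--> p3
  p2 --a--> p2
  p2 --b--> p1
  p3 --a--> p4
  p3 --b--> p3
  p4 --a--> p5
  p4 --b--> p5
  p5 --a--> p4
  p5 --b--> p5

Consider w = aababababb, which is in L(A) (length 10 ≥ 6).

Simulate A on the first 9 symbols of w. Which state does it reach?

Run of A on the first 9 characters of w = a a b a b a b a b:
  step 0: p0  (start)
  step 1: p5  (read a: p0→p5)
  step 2: p4  (read a: p5→p4)
  step 3: p5  (read b: p4→p5)
  step 4: p4  (read a: p5→p4)
  step 5: p5  (read b: p4→p5)
  step 6: p4  (read a: p5→p4)
  step 7: p5  (read b: p4→p5)
  step 8: p4  (read a: p5→p4)
  step 9: p5  (read b: p4→p5)

After reading 9 characters, A is in state p5.

p5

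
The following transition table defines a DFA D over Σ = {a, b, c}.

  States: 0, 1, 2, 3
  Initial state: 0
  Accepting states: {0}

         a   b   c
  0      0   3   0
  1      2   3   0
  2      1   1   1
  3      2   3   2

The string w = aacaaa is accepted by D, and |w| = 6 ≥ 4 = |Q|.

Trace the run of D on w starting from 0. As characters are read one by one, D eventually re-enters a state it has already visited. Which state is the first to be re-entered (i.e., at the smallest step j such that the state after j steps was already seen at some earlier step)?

0

Run of D on w = a a c a a a:
  step 0: 0  (start)
  step 1: 0  (read a: 0→0)   ← first repeat (0 seen earlier)
  step 2: 0  (read a: 0→0)
  step 3: 0  (read c: 0→0)
  step 4: 0  (read a: 0→0)
  step 5: 0  (read a: 0→0)
  step 6: 0  (read a: 0→0)

The earliest repeat is at step j = 1: D is in 0, which it already visited at step i = 0.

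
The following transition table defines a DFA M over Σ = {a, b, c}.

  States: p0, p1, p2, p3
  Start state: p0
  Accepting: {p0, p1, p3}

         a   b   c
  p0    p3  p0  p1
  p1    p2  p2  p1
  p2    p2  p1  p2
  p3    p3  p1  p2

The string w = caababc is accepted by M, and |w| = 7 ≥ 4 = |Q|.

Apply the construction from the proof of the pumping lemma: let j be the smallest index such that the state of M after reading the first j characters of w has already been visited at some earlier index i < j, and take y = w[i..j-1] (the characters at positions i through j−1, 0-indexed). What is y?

a

State sequence: p0 -c-> p1 -a-> p2 -a-> p2 -b-> p1 -a-> p2 -b-> p1 -c-> p1
First repeat at step 3: p2 was already visited.

So i = 2, j = 3, giving x = w[0:2] = ca, y = w[2:3] = a, z = w[3:7] = babc.
Check: |xy| = 3 ≤ 4 and |y| = 1 ≥ 1. Reading y takes M from p2 back to p2, so every xyⁱz is accepted.
Since M has 4 states, any run of length ≥ 4 visits 4+1 states, so by pigeonhole some state repeats within the first 4 steps — that repeat gives the pumpable loop.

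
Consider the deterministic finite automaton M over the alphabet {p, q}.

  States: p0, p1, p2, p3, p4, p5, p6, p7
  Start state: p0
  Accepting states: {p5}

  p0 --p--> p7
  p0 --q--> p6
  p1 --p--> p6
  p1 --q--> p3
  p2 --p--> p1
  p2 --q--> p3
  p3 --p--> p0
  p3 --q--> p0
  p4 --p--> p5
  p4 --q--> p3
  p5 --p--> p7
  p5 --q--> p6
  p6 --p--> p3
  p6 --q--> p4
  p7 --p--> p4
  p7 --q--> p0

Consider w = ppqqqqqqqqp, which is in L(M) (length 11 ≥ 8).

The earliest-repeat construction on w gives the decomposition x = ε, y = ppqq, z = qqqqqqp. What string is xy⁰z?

qqqqqqp

xy⁰z = xz = ε·qqqqqqp = qqqqqqp.
Reading y = ppqq takes M from p0 back to p0, so after x the machine is still in p0, and z then leads to the accepting state p5. Hence qqqqqqp ∈ L(M).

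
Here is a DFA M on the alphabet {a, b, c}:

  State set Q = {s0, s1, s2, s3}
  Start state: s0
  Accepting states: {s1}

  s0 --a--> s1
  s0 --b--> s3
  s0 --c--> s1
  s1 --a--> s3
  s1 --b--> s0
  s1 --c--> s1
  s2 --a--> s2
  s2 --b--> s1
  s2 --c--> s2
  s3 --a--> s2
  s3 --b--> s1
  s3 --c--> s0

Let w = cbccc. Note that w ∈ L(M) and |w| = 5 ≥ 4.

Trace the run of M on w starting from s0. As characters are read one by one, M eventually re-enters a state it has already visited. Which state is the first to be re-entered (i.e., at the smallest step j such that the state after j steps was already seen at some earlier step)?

State sequence: s0 -c-> s1 -b-> s0 -c-> s1 -c-> s1 -c-> s1
First repeat at step 2: s0 was already visited.

The earliest repeat is at step j = 2: M is in s0, which it already visited at step i = 0.

s0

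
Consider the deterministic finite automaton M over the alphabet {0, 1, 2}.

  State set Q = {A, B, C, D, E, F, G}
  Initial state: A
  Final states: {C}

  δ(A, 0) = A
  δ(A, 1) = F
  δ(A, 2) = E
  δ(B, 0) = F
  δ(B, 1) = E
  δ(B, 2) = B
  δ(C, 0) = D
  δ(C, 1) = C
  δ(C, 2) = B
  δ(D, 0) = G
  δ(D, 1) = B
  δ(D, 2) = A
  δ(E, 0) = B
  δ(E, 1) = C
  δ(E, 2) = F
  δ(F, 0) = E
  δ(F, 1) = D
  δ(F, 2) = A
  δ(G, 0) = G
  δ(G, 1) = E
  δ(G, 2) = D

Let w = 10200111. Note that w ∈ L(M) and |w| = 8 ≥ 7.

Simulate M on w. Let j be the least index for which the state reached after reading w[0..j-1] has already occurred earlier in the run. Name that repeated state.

State sequence: A -1-> F -0-> E -2-> F -0-> E -0-> B -1-> E -1-> C -1-> C
First repeat at step 3: F was already visited.

The earliest repeat is at step j = 3: M is in F, which it already visited at step i = 1.
With |Q| = 7, pigeonhole forces a state repeat no later than step 7; the substring read between the first and second visits to that state can be pumped.

F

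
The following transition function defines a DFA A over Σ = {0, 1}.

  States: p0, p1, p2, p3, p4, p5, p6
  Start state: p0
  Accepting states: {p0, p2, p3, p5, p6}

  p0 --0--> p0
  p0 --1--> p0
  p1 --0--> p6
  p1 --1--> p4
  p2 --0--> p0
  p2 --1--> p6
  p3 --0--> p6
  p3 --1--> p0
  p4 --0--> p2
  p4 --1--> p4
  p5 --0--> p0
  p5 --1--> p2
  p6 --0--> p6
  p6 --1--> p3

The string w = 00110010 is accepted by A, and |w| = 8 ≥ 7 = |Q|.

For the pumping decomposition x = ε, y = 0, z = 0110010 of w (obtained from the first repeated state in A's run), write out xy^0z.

0110010

xy⁰z = xz = ε·0110010 = 0110010.
Reading y = 0 takes A from p0 back to p0, so after x the machine is still in p0, and z then leads to the accepting state p0. Hence 0110010 ∈ L(A).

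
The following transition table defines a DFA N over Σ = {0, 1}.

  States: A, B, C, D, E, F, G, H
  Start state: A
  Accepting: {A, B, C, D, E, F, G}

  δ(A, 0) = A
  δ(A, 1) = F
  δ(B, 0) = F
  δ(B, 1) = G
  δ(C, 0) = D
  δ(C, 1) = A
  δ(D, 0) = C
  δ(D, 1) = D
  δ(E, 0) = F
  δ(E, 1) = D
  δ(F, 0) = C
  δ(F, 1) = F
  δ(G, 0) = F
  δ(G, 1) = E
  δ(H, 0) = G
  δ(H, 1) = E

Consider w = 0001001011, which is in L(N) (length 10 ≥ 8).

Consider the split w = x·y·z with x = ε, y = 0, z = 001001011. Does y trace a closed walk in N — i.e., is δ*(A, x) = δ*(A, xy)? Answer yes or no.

Run of N on the first 1 characters of w = 0:
  step 0: A  (start)
  step 1: A  (read 0: A→A)

After x (step 0): A. After xy (step 1): A.
They match, so y = 0 drives N around a cycle from A back to itself; pumping y any number of times keeps N in A before reading z, and xyⁱz ∈ L(N) for every i ≥ 0.

yes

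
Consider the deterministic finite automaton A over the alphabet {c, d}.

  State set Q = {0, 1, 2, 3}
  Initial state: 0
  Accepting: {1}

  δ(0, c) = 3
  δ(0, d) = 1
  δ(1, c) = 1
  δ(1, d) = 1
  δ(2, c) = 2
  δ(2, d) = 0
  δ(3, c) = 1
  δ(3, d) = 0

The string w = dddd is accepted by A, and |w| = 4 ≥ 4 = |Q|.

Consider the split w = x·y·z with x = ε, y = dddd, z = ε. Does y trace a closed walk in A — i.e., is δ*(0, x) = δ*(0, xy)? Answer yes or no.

no

Run of A on the first 4 characters of w = d d d d:
  step 0: 0  (start)
  step 1: 1  (read d: 0→1)
  step 2: 1  (read d: 1→1)
  step 3: 1  (read d: 1→1)
  step 4: 1  (read d: 1→1)

After x (step 0): 0. After xy (step 4): 1.
They differ (0 ≠ 1), so y is not a cycle from the state after x; this split is not the one the pumping-lemma construction produces, and pumping y need not keep the string in L(A).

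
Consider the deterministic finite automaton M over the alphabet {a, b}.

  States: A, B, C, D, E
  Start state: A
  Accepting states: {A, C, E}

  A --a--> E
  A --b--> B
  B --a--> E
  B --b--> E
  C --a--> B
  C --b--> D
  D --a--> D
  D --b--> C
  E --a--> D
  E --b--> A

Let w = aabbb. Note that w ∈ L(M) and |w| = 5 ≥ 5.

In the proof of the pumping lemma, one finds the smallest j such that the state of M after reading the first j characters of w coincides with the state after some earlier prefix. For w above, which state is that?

Run of M on w = a a b b b:
  step 0: A  (start)
  step 1: E  (read a: A→E)
  step 2: D  (read a: E→D)
  step 3: C  (read b: D→C)
  step 4: D  (read b: C→D)   ← first repeat (D seen earlier)
  step 5: C  (read b: D→C)

The earliest repeat is at step j = 4: M is in D, which it already visited at step i = 2.
With |Q| = 5, pigeonhole forces a state repeat no later than step 5; the substring read between the first and second visits to that state can be pumped.

D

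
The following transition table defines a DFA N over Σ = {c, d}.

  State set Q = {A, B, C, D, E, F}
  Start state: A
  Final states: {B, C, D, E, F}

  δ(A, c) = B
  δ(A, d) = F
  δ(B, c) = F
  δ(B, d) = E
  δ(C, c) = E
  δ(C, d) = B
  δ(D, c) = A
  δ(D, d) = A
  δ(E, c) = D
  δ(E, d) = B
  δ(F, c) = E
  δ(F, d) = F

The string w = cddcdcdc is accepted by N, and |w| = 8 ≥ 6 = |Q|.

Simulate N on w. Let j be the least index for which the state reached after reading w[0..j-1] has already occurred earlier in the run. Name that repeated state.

B

Run of N on w = c d d c d c d c:
  step 0: A  (start)
  step 1: B  (read c: A→B)
  step 2: E  (read d: B→E)
  step 3: B  (read d: E→B)   ← first repeat (B seen earlier)
  step 4: F  (read c: B→F)
  step 5: F  (read d: F→F)
  step 6: E  (read c: F→E)
  step 7: B  (read d: E→B)
  step 8: F  (read c: B→F)

The earliest repeat is at step j = 3: N is in B, which it already visited at step i = 1.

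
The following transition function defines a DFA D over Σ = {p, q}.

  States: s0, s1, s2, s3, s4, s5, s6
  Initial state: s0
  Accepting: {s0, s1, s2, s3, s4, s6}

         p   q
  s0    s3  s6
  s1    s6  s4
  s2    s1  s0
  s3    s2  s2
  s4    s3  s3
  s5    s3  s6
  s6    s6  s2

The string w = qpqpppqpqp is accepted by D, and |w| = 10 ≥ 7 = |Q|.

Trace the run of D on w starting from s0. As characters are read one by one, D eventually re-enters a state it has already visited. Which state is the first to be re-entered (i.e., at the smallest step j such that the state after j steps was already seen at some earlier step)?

State sequence: s0 -q-> s6 -p-> s6 -q-> s2 -p-> s1 -p-> s6 -p-> s6 -q-> s2 -p-> s1 -q-> s4 -p-> s3
First repeat at step 2: s6 was already visited.

The earliest repeat is at step j = 2: D is in s6, which it already visited at step i = 1.

s6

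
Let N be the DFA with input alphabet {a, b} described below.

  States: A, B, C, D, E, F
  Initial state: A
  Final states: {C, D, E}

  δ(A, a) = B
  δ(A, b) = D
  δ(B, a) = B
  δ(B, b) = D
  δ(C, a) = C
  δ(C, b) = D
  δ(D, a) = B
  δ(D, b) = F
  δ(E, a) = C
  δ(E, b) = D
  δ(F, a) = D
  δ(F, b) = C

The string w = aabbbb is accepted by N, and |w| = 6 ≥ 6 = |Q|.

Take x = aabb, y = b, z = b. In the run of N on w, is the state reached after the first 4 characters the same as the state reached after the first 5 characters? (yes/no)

no

Run of N on the first 5 characters of w = a a b b b:
  step 0: A  (start)
  step 1: B  (read a: A→B)
  step 2: B  (read a: B→B)
  step 3: D  (read b: B→D)
  step 4: F  (read b: D→F)
  step 5: C  (read b: F→C)

After x (step 4): F. After xy (step 5): C.
They differ (F ≠ C), so y is not a cycle from the state after x; this split is not the one the pumping-lemma construction produces, and pumping y need not keep the string in L(N).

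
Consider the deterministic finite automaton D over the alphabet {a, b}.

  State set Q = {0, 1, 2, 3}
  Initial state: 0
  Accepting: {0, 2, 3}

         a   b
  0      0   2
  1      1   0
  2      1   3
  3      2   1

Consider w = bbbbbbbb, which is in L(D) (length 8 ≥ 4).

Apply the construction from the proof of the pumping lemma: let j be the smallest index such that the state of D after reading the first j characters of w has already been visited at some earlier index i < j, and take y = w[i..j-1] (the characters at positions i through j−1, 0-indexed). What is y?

bbbb

Run of D on w = b b b b b b b b:
  step 0: 0  (start)
  step 1: 2  (read b: 0→2)
  step 2: 3  (read b: 2→3)
  step 3: 1  (read b: 3→1)
  step 4: 0  (read b: 1→0)   ← first repeat (0 seen earlier)
  step 5: 2  (read b: 0→2)
  step 6: 3  (read b: 2→3)
  step 7: 1  (read b: 3→1)
  step 8: 0  (read b: 1→0)

So i = 0, j = 4, giving x = w[0:0] = ε, y = w[0:4] = bbbb, z = w[4:8] = bbbb.
Check: |xy| = 4 ≤ 4 and |y| = 4 ≥ 1. Reading y takes D from 0 back to 0, so every xyⁱz is accepted.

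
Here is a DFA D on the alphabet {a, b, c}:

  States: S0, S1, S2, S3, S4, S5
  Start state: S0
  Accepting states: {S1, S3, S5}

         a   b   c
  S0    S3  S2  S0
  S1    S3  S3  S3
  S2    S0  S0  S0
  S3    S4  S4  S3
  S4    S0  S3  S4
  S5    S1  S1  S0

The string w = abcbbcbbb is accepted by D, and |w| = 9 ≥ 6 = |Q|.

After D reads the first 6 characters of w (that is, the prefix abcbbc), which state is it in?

S4

Run of D on the first 6 characters of w = a b c b b c:
  step 0: S0  (start)
  step 1: S3  (read a: S0→S3)
  step 2: S4  (read b: S3→S4)
  step 3: S4  (read c: S4→S4)
  step 4: S3  (read b: S4→S3)
  step 5: S4  (read b: S3→S4)
  step 6: S4  (read c: S4→S4)

After reading 6 characters, D is in state S4.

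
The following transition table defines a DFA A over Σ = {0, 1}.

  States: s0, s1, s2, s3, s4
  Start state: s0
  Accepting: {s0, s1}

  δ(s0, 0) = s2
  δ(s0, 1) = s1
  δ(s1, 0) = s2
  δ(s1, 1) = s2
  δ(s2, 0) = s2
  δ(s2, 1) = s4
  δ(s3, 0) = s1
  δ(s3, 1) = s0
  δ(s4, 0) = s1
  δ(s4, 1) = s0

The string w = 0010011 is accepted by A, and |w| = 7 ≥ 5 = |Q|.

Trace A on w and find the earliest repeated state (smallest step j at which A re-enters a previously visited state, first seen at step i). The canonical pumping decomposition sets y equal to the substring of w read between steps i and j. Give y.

0

State sequence: s0 -0-> s2 -0-> s2 -1-> s4 -0-> s1 -0-> s2 -1-> s4 -1-> s0
First repeat at step 2: s2 was already visited.

So i = 1, j = 2, giving x = w[0:1] = 0, y = w[1:2] = 0, z = w[2:7] = 10011.
Check: |xy| = 2 ≤ 5 and |y| = 1 ≥ 1. Reading y takes A from s2 back to s2, so every xyⁱz is accepted.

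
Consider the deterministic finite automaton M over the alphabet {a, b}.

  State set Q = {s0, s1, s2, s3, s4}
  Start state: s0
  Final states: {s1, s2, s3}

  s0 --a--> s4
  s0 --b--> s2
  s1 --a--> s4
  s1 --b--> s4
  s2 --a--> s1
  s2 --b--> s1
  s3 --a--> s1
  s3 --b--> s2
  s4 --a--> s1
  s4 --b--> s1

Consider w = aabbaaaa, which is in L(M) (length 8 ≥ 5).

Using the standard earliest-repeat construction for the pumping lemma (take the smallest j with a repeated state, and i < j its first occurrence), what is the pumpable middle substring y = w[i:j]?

State sequence: s0 -a-> s4 -a-> s1 -b-> s4 -b-> s1 -a-> s4 -a-> s1 -a-> s4 -a-> s1
First repeat at step 3: s4 was already visited.

So i = 1, j = 3, giving x = w[0:1] = a, y = w[1:3] = ab, z = w[3:8] = baaaa.
Check: |xy| = 3 ≤ 5 and |y| = 2 ≥ 1. Reading y takes M from s4 back to s4, so every xyⁱz is accepted.

ab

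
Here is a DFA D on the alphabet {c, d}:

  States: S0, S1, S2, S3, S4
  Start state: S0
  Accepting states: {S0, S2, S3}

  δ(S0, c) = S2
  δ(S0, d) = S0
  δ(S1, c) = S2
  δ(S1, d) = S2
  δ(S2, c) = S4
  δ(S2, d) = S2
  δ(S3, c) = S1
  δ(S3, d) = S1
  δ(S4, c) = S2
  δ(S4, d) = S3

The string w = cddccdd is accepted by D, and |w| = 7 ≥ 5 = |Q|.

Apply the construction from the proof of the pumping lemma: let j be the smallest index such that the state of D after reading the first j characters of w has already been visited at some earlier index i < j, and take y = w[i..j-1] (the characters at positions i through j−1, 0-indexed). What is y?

State sequence: S0 -c-> S2 -d-> S2 -d-> S2 -c-> S4 -c-> S2 -d-> S2 -d-> S2
First repeat at step 2: S2 was already visited.

So i = 1, j = 2, giving x = w[0:1] = c, y = w[1:2] = d, z = w[2:7] = dccdd.
Check: |xy| = 2 ≤ 5 and |y| = 1 ≥ 1. Reading y takes D from S2 back to S2, so every xyⁱz is accepted.
Since D has 5 states, any run of length ≥ 5 visits 5+1 states, so by pigeonhole some state repeats within the first 5 steps — that repeat gives the pumpable loop.

d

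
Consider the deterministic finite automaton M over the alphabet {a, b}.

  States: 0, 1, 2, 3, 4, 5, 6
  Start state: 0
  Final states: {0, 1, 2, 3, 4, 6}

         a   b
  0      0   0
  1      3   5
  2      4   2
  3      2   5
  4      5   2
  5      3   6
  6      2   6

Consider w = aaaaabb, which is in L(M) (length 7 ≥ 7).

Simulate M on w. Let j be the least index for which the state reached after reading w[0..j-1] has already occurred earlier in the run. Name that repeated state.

0

State sequence: 0 -a-> 0 -a-> 0 -a-> 0 -a-> 0 -a-> 0 -b-> 0 -b-> 0
First repeat at step 1: 0 was already visited.

The earliest repeat is at step j = 1: M is in 0, which it already visited at step i = 0.
Since M has 7 states, any run of length ≥ 7 visits 7+1 states, so by pigeonhole some state repeats within the first 7 steps — that repeat gives the pumpable loop.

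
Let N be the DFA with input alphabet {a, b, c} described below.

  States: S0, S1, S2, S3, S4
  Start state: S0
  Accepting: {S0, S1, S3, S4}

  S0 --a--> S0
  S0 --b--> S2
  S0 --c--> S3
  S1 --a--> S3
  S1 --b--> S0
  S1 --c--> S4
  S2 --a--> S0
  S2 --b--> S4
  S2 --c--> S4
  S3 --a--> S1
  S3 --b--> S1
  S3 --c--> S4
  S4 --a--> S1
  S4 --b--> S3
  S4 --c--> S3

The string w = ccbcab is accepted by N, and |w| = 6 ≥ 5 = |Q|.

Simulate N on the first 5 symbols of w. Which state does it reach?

S1

Run of N on the first 5 characters of w = c c b c a:
  step 0: S0  (start)
  step 1: S3  (read c: S0→S3)
  step 2: S4  (read c: S3→S4)
  step 3: S3  (read b: S4→S3)
  step 4: S4  (read c: S3→S4)
  step 5: S1  (read a: S4→S1)

After reading 5 characters, N is in state S1.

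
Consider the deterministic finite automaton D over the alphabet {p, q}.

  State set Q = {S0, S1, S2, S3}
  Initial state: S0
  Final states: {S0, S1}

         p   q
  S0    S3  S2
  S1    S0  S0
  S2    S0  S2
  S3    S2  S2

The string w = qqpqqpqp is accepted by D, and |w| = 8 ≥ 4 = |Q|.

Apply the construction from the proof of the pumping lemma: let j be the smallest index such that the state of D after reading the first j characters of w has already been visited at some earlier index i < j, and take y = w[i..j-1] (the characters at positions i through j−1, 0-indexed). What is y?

q

State sequence: S0 -q-> S2 -q-> S2 -p-> S0 -q-> S2 -q-> S2 -p-> S0 -q-> S2 -p-> S0
First repeat at step 2: S2 was already visited.

So i = 1, j = 2, giving x = w[0:1] = q, y = w[1:2] = q, z = w[2:8] = pqqpqp.
Check: |xy| = 2 ≤ 4 and |y| = 1 ≥ 1. Reading y takes D from S2 back to S2, so every xyⁱz is accepted.
The DFA has 4 states, so the proof of the pumping lemma guarantees a repeated state among the first 4+1 visited; the segment between the two visits is the pumpable y.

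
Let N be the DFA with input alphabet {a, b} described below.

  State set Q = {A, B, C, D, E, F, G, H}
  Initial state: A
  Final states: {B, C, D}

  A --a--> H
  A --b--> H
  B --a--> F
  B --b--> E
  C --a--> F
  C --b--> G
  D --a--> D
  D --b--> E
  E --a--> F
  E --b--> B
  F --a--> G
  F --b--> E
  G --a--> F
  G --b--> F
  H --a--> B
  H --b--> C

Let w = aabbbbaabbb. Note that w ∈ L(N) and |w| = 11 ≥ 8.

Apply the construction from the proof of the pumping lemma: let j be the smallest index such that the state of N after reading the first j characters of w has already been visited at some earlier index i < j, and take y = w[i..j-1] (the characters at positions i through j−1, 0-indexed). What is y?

Run of N on w = a a b b b b a a b b b:
  step 0: A  (start)
  step 1: H  (read a: A→H)
  step 2: B  (read a: H→B)
  step 3: E  (read b: B→E)
  step 4: B  (read b: E→B)   ← first repeat (B seen earlier)
  step 5: E  (read b: B→E)
  step 6: B  (read b: E→B)
  step 7: F  (read a: B→F)
  step 8: G  (read a: F→G)
  step 9: F  (read b: G→F)
  step 10: E  (read b: F→E)
  step 11: B  (read b: E→B)

So i = 2, j = 4, giving x = w[0:2] = aa, y = w[2:4] = bb, z = w[4:11] = bbaabbb.
Check: |xy| = 4 ≤ 8 and |y| = 2 ≥ 1. Reading y takes N from B back to B, so every xyⁱz is accepted.

bb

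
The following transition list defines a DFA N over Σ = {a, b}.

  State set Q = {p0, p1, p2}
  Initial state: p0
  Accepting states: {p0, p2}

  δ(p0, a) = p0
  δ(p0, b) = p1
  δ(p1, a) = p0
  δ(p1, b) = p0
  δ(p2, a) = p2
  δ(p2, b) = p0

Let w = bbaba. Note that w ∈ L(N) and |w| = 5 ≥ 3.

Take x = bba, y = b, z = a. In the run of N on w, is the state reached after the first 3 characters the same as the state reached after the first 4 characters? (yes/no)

Run of N on the first 4 characters of w = b b a b:
  step 0: p0  (start)
  step 1: p1  (read b: p0→p1)
  step 2: p0  (read b: p1→p0)
  step 3: p0  (read a: p0→p0)
  step 4: p1  (read b: p0→p1)

After x (step 3): p0. After xy (step 4): p1.
They differ (p0 ≠ p1), so y is not a cycle from the state after x; this split is not the one the pumping-lemma construction produces, and pumping y need not keep the string in L(N).

no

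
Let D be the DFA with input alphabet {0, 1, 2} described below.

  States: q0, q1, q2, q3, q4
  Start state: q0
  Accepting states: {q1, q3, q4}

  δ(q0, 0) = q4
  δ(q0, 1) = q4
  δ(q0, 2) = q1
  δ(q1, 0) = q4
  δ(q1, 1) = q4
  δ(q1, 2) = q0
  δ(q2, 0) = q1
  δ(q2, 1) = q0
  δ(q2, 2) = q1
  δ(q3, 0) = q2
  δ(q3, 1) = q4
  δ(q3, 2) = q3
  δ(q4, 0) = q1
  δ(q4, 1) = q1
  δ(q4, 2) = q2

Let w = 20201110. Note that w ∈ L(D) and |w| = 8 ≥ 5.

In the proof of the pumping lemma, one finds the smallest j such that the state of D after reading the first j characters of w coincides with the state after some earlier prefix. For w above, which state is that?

q1

State sequence: q0 -2-> q1 -0-> q4 -2-> q2 -0-> q1 -1-> q4 -1-> q1 -1-> q4 -0-> q1
First repeat at step 4: q1 was already visited.

The earliest repeat is at step j = 4: D is in q1, which it already visited at step i = 1.
The DFA has 5 states, so the proof of the pumping lemma guarantees a repeated state among the first 5+1 visited; the segment between the two visits is the pumpable y.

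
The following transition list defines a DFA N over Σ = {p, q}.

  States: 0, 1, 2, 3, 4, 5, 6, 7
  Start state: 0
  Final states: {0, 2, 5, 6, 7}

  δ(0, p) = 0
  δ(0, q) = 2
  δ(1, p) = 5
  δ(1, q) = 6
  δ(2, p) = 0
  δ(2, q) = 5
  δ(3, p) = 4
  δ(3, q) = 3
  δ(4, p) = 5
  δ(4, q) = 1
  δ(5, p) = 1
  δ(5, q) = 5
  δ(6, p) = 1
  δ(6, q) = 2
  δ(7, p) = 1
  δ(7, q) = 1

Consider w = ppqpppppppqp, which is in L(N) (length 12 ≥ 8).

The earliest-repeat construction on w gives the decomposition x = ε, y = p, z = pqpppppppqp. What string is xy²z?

xy^2z = ε·p·p·pqpppppppqp = pppqpppppppqp.
Reading y = p takes N from 0 back to 0, so after x·y·y the machine is still in 0, and z then leads to the accepting state 0. Hence pppqpppppppqp ∈ L(N).

pppqpppppppqp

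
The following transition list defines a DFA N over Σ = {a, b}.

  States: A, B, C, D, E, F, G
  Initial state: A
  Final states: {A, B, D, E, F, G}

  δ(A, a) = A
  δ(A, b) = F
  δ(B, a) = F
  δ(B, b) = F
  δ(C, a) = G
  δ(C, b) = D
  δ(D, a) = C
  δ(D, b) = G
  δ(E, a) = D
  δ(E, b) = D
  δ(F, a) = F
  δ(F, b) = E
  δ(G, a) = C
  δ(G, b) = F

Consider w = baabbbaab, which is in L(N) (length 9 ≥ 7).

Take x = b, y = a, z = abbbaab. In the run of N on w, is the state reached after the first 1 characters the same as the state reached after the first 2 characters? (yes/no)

yes

Run of N on the first 2 characters of w = b a:
  step 0: A  (start)
  step 1: F  (read b: A→F)
  step 2: F  (read a: F→F)

After x (step 1): F. After xy (step 2): F.
They match, so y = a drives N around a cycle from F back to itself; pumping y any number of times keeps N in F before reading z, and xyⁱz ∈ L(N) for every i ≥ 0.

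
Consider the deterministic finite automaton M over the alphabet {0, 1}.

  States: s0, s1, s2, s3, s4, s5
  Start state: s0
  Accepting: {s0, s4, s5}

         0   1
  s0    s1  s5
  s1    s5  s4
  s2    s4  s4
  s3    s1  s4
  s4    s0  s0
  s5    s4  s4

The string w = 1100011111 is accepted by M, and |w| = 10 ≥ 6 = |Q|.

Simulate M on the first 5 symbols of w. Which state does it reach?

s5

State sequence: s0 -1-> s5 -1-> s4 -0-> s0 -0-> s1 -0-> s5

After reading 5 characters, M is in state s5.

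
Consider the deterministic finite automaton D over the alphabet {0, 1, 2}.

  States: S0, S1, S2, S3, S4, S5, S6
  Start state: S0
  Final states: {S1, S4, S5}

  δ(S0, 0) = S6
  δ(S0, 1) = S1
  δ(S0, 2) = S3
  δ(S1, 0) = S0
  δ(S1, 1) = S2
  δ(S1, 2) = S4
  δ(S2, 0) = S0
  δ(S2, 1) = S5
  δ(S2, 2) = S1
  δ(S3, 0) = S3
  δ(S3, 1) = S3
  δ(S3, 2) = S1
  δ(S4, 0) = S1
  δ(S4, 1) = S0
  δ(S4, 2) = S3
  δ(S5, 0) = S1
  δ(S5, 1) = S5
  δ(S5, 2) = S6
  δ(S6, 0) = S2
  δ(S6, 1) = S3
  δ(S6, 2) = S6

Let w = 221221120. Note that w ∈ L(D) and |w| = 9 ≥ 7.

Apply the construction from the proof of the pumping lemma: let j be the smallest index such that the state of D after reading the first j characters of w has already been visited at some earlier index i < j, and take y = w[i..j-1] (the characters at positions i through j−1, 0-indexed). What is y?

Run of D on w = 2 2 1 2 2 1 1 2 0:
  step 0: S0  (start)
  step 1: S3  (read 2: S0→S3)
  step 2: S1  (read 2: S3→S1)
  step 3: S2  (read 1: S1→S2)
  step 4: S1  (read 2: S2→S1)   ← first repeat (S1 seen earlier)
  step 5: S4  (read 2: S1→S4)
  step 6: S0  (read 1: S4→S0)
  step 7: S1  (read 1: S0→S1)
  step 8: S4  (read 2: S1→S4)
  step 9: S1  (read 0: S4→S1)

So i = 2, j = 4, giving x = w[0:2] = 22, y = w[2:4] = 12, z = w[4:9] = 21120.
Check: |xy| = 4 ≤ 7 and |y| = 2 ≥ 1. Reading y takes D from S1 back to S1, so every xyⁱz is accepted.
Pumping length from the standard proof: p = 7 (the number of states). The repeated state found above gives |xy| = j ≤ 7 and |y| = j − i ≥ 1.

12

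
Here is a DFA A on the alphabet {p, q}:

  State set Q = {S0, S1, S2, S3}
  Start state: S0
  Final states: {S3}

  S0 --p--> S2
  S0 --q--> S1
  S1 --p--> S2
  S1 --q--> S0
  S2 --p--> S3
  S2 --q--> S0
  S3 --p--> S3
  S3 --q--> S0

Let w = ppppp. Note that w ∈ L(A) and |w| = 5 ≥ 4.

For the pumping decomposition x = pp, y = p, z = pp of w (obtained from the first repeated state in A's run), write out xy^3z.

ppppppp

xy^3z = pp·p·p·p·pp = ppppppp.
Reading y = p takes A from S3 back to S3, so after x·y·y·y the machine is still in S3, and z then leads to the accepting state S3. Hence ppppppp ∈ L(A).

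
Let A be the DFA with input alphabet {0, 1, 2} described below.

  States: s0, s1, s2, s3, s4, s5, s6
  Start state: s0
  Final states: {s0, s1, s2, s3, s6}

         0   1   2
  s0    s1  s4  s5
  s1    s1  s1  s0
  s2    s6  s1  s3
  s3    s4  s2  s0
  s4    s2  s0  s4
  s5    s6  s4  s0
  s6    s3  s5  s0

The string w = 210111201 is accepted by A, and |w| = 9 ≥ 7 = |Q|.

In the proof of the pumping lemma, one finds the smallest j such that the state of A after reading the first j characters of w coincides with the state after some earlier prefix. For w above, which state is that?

s1

State sequence: s0 -2-> s5 -1-> s4 -0-> s2 -1-> s1 -1-> s1 -1-> s1 -2-> s0 -0-> s1 -1-> s1
First repeat at step 5: s1 was already visited.

The earliest repeat is at step j = 5: A is in s1, which it already visited at step i = 4.
Pumping length from the standard proof: p = 7 (the number of states). The repeated state found above gives |xy| = j ≤ 7 and |y| = j − i ≥ 1.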